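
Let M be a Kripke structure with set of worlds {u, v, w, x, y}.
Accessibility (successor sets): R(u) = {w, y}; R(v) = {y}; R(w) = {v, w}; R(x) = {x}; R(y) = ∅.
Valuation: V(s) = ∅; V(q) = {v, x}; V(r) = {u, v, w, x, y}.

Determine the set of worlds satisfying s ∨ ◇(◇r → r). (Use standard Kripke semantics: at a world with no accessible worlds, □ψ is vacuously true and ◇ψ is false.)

u, v, w, x

Let φ = s ∨ ◇(◇r → r). Evaluate φ at each world:
  u (successors {w, y}): φ is true.
  v (successors {y}): φ is true.
  w (successors {v, w}): φ is true.
  x (successors {x}): φ is true.
  y (successors ∅): φ is false.
For instance, at w:
  At w: s is false, ◇(◇r → r) is true, so s ∨ ◇(◇r → r) is true.
    At w: ◇(◇r → r) requires ◇r → r at some successor in {v, w}.
      ◇r → r holds at v, so ◇(◇r → r) is true at w.
Satisfying worlds: {u, v, w, x}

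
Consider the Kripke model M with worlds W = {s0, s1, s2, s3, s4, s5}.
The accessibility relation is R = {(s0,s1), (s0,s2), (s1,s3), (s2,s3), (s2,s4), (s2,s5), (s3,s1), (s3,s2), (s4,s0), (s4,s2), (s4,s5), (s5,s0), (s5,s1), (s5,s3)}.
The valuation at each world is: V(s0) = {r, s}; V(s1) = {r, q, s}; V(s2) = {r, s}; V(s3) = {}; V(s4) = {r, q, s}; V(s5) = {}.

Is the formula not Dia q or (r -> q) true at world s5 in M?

Yes

At s5: not Dia q is false, r -> q is true, so not Dia q or (r -> q) is true.
  At s5: Dia q is true, so not Dia q is false.
    At s5: Dia q requires q at some successor in {s0, s1, s3}.
      q holds at s1, so Dia q is true at s5.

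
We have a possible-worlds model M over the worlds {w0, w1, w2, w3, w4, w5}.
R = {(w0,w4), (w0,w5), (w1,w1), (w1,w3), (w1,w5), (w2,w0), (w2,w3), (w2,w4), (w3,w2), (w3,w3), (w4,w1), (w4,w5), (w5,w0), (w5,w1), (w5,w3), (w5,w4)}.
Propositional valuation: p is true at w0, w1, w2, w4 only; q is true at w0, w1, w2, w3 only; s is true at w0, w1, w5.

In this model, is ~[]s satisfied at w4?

No

At w4: []s is true, so ~[]s is false.
  At w4: []s requires s at every successor {w1, w5}.
    At w1: s is true.
    At w5: s is true.
  So []s is true at w4.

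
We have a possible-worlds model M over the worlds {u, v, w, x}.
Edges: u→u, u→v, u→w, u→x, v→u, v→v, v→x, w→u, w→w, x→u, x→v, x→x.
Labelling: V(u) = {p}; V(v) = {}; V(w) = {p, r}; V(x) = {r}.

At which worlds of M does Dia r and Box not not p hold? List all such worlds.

w

Let φ = Dia r and Box not not p. Evaluate φ at each world:
  u (successors {u, v, w, x}): φ is false.
  v (successors {u, v, x}): φ is false.
  w (successors {u, w}): φ is true.
  x (successors {u, v, x}): φ is false.
For instance, at v:
  At v: Dia r is true, Box not not p is false, so Dia r and Box not not p is false.
    At v: Dia r requires r at some successor in {u, v, x}.
      r holds at x, so Dia r is true at v.
    At v: Box not not p requires not not p at every successor {u, v, x}.
      not not p fails at v, so Box not not p is false at v.
Satisfying worlds: {w}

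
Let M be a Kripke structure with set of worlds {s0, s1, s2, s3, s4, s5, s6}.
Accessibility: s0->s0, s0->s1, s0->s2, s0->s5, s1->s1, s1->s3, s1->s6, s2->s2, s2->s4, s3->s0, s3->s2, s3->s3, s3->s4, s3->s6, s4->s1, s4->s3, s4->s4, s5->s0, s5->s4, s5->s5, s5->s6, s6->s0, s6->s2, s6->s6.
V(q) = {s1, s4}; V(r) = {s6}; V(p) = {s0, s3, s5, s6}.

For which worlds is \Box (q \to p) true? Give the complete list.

s6

Let φ = \Box (q \to p). Evaluate φ at each world:
  s0 (successors {s0, s1, s2, s5}): φ is false.
  s1 (successors {s1, s3, s6}): φ is false.
  s2 (successors {s2, s4}): φ is false.
  s3 (successors {s0, s2, s3, s4, s6}): φ is false.
  s4 (successors {s1, s3, s4}): φ is false.
  s5 (successors {s0, s4, s5, s6}): φ is false.
  s6 (successors {s0, s2, s6}): φ is true.
For instance, at s1:
  At s1: \Box (q \to p) requires q \to p at every successor {s1, s3, s6}.
    q \to p fails at s1, so \Box (q \to p) is false at s1.
Satisfying worlds: {s6}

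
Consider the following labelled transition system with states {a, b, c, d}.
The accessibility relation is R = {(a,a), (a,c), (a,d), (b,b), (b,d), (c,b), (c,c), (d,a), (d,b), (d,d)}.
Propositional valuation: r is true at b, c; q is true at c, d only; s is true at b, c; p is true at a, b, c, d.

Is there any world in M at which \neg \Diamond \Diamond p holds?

No

Recall that \Diamond ψ holds at a world iff ψ holds at some accessible world.
Let φ = \neg \Diamond \Diamond p. Evaluate φ at each world:
  a (successors {a, c, d}): φ is false.
  b (successors {b, d}): φ is false.
  c (successors {b, c}): φ is false.
  d (successors {a, b, d}): φ is false.
For instance, at a:
  At a: \Diamond \Diamond p is true, so \neg \Diamond \Diamond p is false.
    At a: \Diamond \Diamond p requires \Diamond p at some successor in {a, c, d}.
      \Diamond p holds at a, so \Diamond \Diamond p is true at a.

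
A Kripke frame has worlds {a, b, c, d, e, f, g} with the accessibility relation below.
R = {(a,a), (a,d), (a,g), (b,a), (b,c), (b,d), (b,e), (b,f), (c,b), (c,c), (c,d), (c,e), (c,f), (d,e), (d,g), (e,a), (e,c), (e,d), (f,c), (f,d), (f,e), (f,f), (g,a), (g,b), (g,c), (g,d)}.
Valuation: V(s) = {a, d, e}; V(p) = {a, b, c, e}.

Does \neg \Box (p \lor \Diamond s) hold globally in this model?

Let φ = \neg \Box (p \lor \Diamond s). Evaluate φ at each world:
  a (successors {a, d, g}): φ is false.
  b (successors {a, c, d, e, f}): φ is false.
  c (successors {b, c, d, e, f}): φ is false.
  d (successors {e, g}): φ is false.
  e (successors {a, c, d}): φ is false.
  f (successors {c, d, e, f}): φ is false.
  g (successors {a, b, c, d}): φ is false.
Detail at a (counterexample):
  At a: \Box (p \lor \Diamond s) is true, so \neg \Box (p \lor \Diamond s) is false.
    At a: \Box (p \lor \Diamond s) requires p \lor \Diamond s at every successor {a, d, g}.
      At a: p \lor \Diamond s is true.
      At d: p \lor \Diamond s is true.
      At g: p \lor \Diamond s is true.
    So \Box (p \lor \Diamond s) is true at a.

No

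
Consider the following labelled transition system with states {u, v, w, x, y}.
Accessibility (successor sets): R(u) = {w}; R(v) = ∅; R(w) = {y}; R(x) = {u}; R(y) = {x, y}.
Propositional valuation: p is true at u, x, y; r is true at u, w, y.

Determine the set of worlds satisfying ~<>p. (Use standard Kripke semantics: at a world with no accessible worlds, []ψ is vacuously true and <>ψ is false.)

u, v

Let φ = ~<>p. Evaluate φ at each world:
  u (successors {w}): φ is true.
  v (successors ∅): φ is true.
  w (successors {y}): φ is false.
  x (successors {u}): φ is false.
  y (successors {x, y}): φ is false.
For instance, at w:
  At w: <>p is true, so ~<>p is false.
    At w: <>p requires p at some successor in {y}.
      p holds at y, so <>p is true at w.
Satisfying worlds: {u, v}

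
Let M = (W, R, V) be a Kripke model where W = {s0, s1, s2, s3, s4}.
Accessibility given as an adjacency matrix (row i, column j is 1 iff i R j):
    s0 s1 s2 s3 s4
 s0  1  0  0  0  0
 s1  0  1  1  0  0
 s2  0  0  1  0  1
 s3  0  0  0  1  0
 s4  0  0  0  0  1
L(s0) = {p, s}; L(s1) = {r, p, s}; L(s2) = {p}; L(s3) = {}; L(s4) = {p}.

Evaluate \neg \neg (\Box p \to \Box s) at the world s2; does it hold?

Recall that \Box ψ holds at a world iff ψ holds at every accessible world, and \Diamond ψ holds iff ψ holds at some accessible world.
At s2: \neg (\Box p \to \Box s) is true, so \neg \neg (\Box p \to \Box s) is false.
  At s2: \Box p \to \Box s is false, so \neg (\Box p \to \Box s) is true.
    At s2: \Box p is true, \Box s is false, so \Box p \to \Box s is false.
      At s2: \Box p requires p at every successor {s2, s4}.
        At s2: p is true.
        At s4: p is true.
      So \Box p is true at s2.
      At s2: \Box s requires s at every successor {s2, s4}.
        s fails at s2, so \Box s is false at s2.

No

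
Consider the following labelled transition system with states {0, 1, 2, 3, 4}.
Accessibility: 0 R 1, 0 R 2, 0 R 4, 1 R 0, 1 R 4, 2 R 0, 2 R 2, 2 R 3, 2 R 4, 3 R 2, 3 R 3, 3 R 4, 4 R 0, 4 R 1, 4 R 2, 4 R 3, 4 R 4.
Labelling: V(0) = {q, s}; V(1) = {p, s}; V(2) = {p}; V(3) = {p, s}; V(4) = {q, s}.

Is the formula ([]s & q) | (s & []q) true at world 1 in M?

Yes

At 1: []s & q is false, s & []q is true, so ([]s & q) | (s & []q) is true.
  At 1: []s is true, q is false, so []s & q is false.
    At 1: []s requires s at every successor {0, 4}.
      At 0: s is true.
      At 4: s is true.
    So []s is true at 1.
  At 1: s is true, []q is true, so s & []q is true.
    At 1: []q requires q at every successor {0, 4}.
      At 0: q is true.
      At 4: q is true.
    So []q is true at 1.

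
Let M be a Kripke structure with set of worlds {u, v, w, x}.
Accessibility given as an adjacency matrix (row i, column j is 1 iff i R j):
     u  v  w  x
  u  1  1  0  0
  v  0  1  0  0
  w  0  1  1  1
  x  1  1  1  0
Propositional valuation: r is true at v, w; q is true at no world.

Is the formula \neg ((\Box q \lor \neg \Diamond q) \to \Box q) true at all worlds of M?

Yes

Let φ = \neg ((\Box q \lor \neg \Diamond q) \to \Box q). Evaluate φ at each world:
  u (successors {u, v}): φ is true.
  v (successors {v}): φ is true.
  w (successors {v, w, x}): φ is true.
  x (successors {u, v, w}): φ is true.
For instance, at x:
  At x: (\Box q \lor \neg \Diamond q) \to \Box q is false, so \neg ((\Box q \lor \neg \Diamond q) \to \Box q) is true.
    At x: \Box q \lor \neg \Diamond q is true, \Box q is false, so (\Box q \lor \neg \Diamond q) \to \Box q is false.
      At x: \Box q is false, \neg \Diamond q is true, so \Box q \lor \neg \Diamond q is true.
      At x: \Box q requires q at every successor {u, v, w}.
        q fails at u, so \Box q is false at x.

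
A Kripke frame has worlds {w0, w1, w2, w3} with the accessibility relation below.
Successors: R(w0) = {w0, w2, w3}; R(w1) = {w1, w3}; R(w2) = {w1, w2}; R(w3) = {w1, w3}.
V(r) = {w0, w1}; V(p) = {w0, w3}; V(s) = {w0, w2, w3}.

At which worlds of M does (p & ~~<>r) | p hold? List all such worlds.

w0, w3

Let φ = (p & ~~<>r) | p. Evaluate φ at each world:
  w0 (successors {w0, w2, w3}): φ is true.
  w1 (successors {w1, w3}): φ is false.
  w2 (successors {w1, w2}): φ is false.
  w3 (successors {w1, w3}): φ is true.
For instance, at w1:
  At w1: p & ~~<>r is false, p is false, so (p & ~~<>r) | p is false.
    At w1: p is false, ~~<>r is true, so p & ~~<>r is false.
      At w1: ~<>r is false, so ~~<>r is true.
Satisfying worlds: {w0, w3}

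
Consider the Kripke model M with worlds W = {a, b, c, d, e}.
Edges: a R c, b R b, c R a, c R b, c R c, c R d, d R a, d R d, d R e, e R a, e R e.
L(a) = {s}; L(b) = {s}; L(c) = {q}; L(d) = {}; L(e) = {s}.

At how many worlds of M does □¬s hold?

1

Let φ = □¬s. Evaluate φ at each world:
  a (successors {c}): φ is true.
  b (successors {b}): φ is false.
  c (successors {a, b, c, d}): φ is false.
  d (successors {a, d, e}): φ is false.
  e (successors {a, e}): φ is false.
For instance, at a:
  At a: □¬s requires ¬s at every successor {c}.
    At c: ¬s is true.
  So □¬s is true at a.
Satisfying worlds: {a}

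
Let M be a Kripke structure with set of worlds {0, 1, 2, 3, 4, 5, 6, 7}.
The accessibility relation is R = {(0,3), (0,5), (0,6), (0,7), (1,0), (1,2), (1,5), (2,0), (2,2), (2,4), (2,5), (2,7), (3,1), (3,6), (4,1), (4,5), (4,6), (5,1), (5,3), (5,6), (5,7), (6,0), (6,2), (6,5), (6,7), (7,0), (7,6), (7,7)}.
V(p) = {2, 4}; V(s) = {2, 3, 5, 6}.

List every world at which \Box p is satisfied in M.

none

Recall that \Box ψ holds at a world iff ψ holds at every accessible world, and \Diamond ψ holds iff ψ holds at some accessible world.
Let φ = \Box p. Evaluate φ at each world:
  0 (successors {3, 5, 6, 7}): φ is false.
  1 (successors {0, 2, 5}): φ is false.
  2 (successors {0, 2, 4, 5, 7}): φ is false.
  3 (successors {1, 6}): φ is false.
  4 (successors {1, 5, 6}): φ is false.
  5 (successors {1, 3, 6, 7}): φ is false.
  6 (successors {0, 2, 5, 7}): φ is false.
  7 (successors {0, 6, 7}): φ is false.
For instance, at 5:
  At 5: \Box p requires p at every successor {1, 3, 6, 7}.
    p fails at 1, so \Box p is false at 5.
Satisfying worlds: none.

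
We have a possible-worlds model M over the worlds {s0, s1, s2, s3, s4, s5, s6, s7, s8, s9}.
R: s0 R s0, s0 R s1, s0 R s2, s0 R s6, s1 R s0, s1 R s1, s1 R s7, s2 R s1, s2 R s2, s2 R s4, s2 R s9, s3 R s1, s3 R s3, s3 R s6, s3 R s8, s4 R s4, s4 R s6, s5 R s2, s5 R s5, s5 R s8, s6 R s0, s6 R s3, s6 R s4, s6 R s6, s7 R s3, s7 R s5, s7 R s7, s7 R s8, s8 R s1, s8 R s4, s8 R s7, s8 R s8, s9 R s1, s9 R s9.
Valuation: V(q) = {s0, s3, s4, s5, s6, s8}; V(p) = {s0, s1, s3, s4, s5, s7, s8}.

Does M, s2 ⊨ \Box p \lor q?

No

At s2: \Box p is false, q is false, so \Box p \lor q is false.
  At s2: \Box p requires p at every successor {s1, s2, s4, s9}.
    p fails at s2, so \Box p is false at s2.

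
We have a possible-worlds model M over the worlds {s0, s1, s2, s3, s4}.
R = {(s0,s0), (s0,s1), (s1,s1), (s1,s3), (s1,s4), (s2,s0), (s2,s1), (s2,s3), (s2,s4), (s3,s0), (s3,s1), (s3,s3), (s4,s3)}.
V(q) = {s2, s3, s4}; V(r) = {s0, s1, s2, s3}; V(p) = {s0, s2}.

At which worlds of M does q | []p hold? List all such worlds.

s2, s3, s4

Recall that []ψ holds at a world iff ψ holds at every accessible world, and <>ψ holds iff ψ holds at some accessible world.
Let φ = q | []p. Evaluate φ at each world:
  s0 (successors {s0, s1}): φ is false.
  s1 (successors {s1, s3, s4}): φ is false.
  s2 (successors {s0, s1, s3, s4}): φ is true.
  s3 (successors {s0, s1, s3}): φ is true.
  s4 (successors {s3}): φ is true.
For instance, at s1:
  At s1: q is false, []p is false, so q | []p is false.
    At s1: []p requires p at every successor {s1, s3, s4}.
      p fails at s1, so []p is false at s1.
Satisfying worlds: {s2, s3, s4}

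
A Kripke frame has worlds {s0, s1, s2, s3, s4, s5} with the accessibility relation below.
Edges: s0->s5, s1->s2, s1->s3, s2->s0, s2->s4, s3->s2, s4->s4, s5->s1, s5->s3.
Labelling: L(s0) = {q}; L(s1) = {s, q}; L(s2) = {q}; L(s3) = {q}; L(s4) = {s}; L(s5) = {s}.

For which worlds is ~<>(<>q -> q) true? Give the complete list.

Let φ = ~<>(<>q -> q). Evaluate φ at each world:
  s0 (successors {s5}): φ is true.
  s1 (successors {s2, s3}): φ is false.
  s2 (successors {s0, s4}): φ is false.
  s3 (successors {s2}): φ is false.
  s4 (successors {s4}): φ is false.
  s5 (successors {s1, s3}): φ is false.
For instance, at s0:
  At s0: <>(<>q -> q) is false, so ~<>(<>q -> q) is true.
    At s0: <>(<>q -> q) requires <>q -> q at some successor in {s5}.
      At s5: <>q -> q is false.
    So <>(<>q -> q) is false at s0.
Satisfying worlds: {s0}

s0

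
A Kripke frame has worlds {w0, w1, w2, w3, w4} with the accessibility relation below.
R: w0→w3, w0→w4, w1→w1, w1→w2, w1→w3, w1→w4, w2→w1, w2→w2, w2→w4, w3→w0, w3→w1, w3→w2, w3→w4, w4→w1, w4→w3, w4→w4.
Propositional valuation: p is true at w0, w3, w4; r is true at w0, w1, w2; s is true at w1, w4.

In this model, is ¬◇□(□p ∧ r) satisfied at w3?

Yes

At w3: ◇□(□p ∧ r) is false, so ¬◇□(□p ∧ r) is true.
  At w3: ◇□(□p ∧ r) requires □(□p ∧ r) at some successor in {w0, w1, w2, w4}.
    At w0: □(□p ∧ r) is false.
    At w1: □(□p ∧ r) is false.
    At w2: □(□p ∧ r) is false.
    At w4: □(□p ∧ r) is false.
  So ◇□(□p ∧ r) is false at w3.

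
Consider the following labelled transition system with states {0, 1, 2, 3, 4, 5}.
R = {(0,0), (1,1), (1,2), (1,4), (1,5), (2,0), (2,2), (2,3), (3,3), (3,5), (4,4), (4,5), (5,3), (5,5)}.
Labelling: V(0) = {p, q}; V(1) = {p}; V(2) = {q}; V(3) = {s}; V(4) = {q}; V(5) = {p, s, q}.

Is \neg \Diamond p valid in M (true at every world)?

No

Let φ = \neg \Diamond p. Evaluate φ at each world:
  0 (successors {0}): φ is false.
  1 (successors {1, 2, 4, 5}): φ is false.
  2 (successors {0, 2, 3}): φ is false.
  3 (successors {3, 5}): φ is false.
  4 (successors {4, 5}): φ is false.
  5 (successors {3, 5}): φ is false.
Detail at 0 (counterexample):
  At 0: \Diamond p is true, so \neg \Diamond p is false.
    At 0: \Diamond p requires p at some successor in {0}.
      p holds at 0, so \Diamond p is true at 0.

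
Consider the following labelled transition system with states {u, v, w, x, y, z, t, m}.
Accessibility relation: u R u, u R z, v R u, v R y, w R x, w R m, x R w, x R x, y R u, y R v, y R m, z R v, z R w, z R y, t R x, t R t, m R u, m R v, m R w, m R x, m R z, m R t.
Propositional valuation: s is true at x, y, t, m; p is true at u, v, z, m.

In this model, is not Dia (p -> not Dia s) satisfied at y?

At y: Dia (p -> not Dia s) is true, so not Dia (p -> not Dia s) is false.
  At y: Dia (p -> not Dia s) requires p -> not Dia s at some successor in {u, v, m}.
    p -> not Dia s holds at u, so Dia (p -> not Dia s) is true at y.
      At u: p is true, not Dia s is true, so p -> not Dia s is true.

No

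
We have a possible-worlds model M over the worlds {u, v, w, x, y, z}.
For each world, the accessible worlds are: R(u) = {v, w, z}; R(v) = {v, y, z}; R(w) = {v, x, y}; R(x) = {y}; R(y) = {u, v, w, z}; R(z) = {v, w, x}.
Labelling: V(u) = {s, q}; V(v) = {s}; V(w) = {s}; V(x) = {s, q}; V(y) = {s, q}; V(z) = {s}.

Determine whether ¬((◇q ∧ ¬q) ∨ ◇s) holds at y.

At y: (◇q ∧ ¬q) ∨ ◇s is true, so ¬((◇q ∧ ¬q) ∨ ◇s) is false.
  At y: ◇q ∧ ¬q is false, ◇s is true, so (◇q ∧ ¬q) ∨ ◇s is true.
    At y: ◇q is true, ¬q is false, so ◇q ∧ ¬q is false.
      At y: ◇q requires q at some successor in {u, v, w, z}.
        q holds at u, so ◇q is true at y.
    At y: ◇s requires s at some successor in {u, v, w, z}.
      s holds at u, so ◇s is true at y.

No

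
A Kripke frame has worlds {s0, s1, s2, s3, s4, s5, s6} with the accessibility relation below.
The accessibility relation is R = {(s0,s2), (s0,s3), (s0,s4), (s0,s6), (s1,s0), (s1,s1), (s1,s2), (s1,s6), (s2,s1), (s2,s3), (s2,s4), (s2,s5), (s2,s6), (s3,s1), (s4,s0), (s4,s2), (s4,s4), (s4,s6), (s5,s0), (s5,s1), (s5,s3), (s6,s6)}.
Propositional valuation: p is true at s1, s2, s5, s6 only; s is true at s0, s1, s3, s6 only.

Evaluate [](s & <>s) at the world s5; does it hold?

Yes

Recall that []ψ holds at a world iff ψ holds at every accessible world, and <>ψ holds iff ψ holds at some accessible world.
At s5: [](s & <>s) requires s & <>s at every successor {s0, s1, s3}.
    At s0: s is true, <>s is true, so s & <>s is true.
      At s0: <>s requires s at some successor in {s2, s3, s4, s6}.
        s holds at s3, so <>s is true at s0.
    At s1: s is true, <>s is true, so s & <>s is true.
      At s1: <>s requires s at some successor in {s0, s1, s2, s6}.
        s holds at s0, so <>s is true at s1.
    At s3: s is true, <>s is true, so s & <>s is true.
      At s3: <>s requires s at some successor in {s1}.
        s holds at s1, so <>s is true at s3.
So [](s & <>s) is true at s5.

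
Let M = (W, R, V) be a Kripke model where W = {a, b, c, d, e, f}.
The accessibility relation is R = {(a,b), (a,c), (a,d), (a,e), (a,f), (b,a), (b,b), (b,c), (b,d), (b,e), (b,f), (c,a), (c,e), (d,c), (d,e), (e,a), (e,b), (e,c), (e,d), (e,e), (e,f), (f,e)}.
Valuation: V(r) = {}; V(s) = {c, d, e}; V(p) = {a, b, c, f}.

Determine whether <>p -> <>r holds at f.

Yes

At f: <>p is false, <>r is false, so <>p -> <>r is true.
  At f: <>p requires p at some successor in {e}.
    At e: p is false.
  So <>p is false at f.
  At f: <>r requires r at some successor in {e}.
    At e: r is false.
  So <>r is false at f.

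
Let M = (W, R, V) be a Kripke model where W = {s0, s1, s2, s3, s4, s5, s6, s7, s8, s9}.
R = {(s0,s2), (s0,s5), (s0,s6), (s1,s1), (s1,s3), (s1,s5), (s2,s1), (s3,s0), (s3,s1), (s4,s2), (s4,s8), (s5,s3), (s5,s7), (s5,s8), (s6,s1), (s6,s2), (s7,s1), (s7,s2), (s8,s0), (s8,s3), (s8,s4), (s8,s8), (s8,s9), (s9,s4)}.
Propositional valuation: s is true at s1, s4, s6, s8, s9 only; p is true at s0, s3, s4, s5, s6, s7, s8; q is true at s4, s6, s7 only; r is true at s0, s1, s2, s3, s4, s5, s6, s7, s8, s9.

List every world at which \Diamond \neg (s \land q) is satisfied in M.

Recall that \Diamond ψ holds at a world iff ψ holds at some accessible world.
Let φ = \Diamond \neg (s \land q). Evaluate φ at each world:
  s0 (successors {s2, s5, s6}): φ is true.
  s1 (successors {s1, s3, s5}): φ is true.
  s2 (successors {s1}): φ is true.
  s3 (successors {s0, s1}): φ is true.
  s4 (successors {s2, s8}): φ is true.
  s5 (successors {s3, s7, s8}): φ is true.
  s6 (successors {s1, s2}): φ is true.
  s7 (successors {s1, s2}): φ is true.
  s8 (successors {s0, s3, s4, s8, s9}): φ is true.
  s9 (successors {s4}): φ is false.
For instance, at s4:
  At s4: \Diamond \neg (s \land q) requires \neg (s \land q) at some successor in {s2, s8}.
    \neg (s \land q) holds at s2, so \Diamond \neg (s \land q) is true at s4.
Satisfying worlds: {s0, s1, s2, s3, s4, s5, s6, s7, s8}

s0, s1, s2, s3, s4, s5, s6, s7, s8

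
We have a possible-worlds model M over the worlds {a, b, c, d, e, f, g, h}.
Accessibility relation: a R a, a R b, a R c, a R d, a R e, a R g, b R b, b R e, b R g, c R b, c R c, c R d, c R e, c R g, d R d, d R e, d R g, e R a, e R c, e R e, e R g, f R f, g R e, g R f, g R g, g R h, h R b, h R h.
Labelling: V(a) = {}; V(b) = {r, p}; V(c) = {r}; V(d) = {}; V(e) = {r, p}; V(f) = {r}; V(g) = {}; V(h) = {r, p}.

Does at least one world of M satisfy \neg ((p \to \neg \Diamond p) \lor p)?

No

Let φ = \neg ((p \to \neg \Diamond p) \lor p). Evaluate φ at each world:
  a (successors {a, b, c, d, e, g}): φ is false.
  b (successors {b, e, g}): φ is false.
  c (successors {b, c, d, e, g}): φ is false.
  d (successors {d, e, g}): φ is false.
  e (successors {a, c, e, g}): φ is false.
  f (successors {f}): φ is false.
  g (successors {e, f, g, h}): φ is false.
  h (successors {b, h}): φ is false.
For instance, at g:
  At g: (p \to \neg \Diamond p) \lor p is true, so \neg ((p \to \neg \Diamond p) \lor p) is false.
    At g: p \to \neg \Diamond p is true, p is false, so (p \to \neg \Diamond p) \lor p is true.
      At g: p is false, \neg \Diamond p is false, so p \to \neg \Diamond p is true.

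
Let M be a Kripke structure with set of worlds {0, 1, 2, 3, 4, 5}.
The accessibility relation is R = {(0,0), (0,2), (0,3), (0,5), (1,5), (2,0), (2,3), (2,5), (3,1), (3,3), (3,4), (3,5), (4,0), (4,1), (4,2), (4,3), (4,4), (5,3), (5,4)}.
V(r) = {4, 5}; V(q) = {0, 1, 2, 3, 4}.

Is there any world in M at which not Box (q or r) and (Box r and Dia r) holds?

No

Let φ = not Box (q or r) and (Box r and Dia r). Evaluate φ at each world:
  0 (successors {0, 2, 3, 5}): φ is false.
  1 (successors {5}): φ is false.
  2 (successors {0, 3, 5}): φ is false.
  3 (successors {1, 3, 4, 5}): φ is false.
  4 (successors {0, 1, 2, 3, 4}): φ is false.
  5 (successors {3, 4}): φ is false.
For instance, at 0:
  At 0: not Box (q or r) is false, Box r and Dia r is false, so not Box (q or r) and (Box r and Dia r) is false.
    At 0: Box (q or r) is true, so not Box (q or r) is false.
      At 0: Box (q or r) requires q or r at every successor {0, 2, 3, 5}.
        At 0: q or r is true.
        At 2: q or r is true.
        At 3: q or r is true.
        At 5: q or r is true.
      So Box (q or r) is true at 0.
    At 0: Box r is false, Dia r is true, so Box r and Dia r is false.
      At 0: Box r requires r at every successor {0, 2, 3, 5}.
        r fails at 0, so Box r is false at 0.
      At 0: Dia r requires r at some successor in {0, 2, 3, 5}.
        r holds at 5, so Dia r is true at 0.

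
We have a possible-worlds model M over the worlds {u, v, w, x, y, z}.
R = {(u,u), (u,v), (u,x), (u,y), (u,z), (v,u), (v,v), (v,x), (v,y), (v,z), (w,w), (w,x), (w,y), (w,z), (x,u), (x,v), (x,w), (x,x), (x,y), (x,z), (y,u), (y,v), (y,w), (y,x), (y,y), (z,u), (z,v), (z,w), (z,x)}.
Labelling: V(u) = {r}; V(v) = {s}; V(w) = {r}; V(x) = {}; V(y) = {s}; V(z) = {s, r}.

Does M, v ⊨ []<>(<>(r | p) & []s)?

No

At v: []<>(<>(r | p) & []s) requires <>(<>(r | p) & []s) at every successor {u, v, x, y, z}.
  <>(<>(r | p) & []s) fails at u, so []<>(<>(r | p) & []s) is false at v.
    At u: <>(<>(r | p) & []s) requires <>(r | p) & []s at some successor in {u, v, x, y, z}.
      At u: <>(r | p) & []s is false.
      At v: <>(r | p) & []s is false.
      At x: <>(r | p) & []s is false.
      At y: <>(r | p) & []s is false.
      At z: <>(r | p) & []s is false.
    So <>(<>(r | p) & []s) is false at u.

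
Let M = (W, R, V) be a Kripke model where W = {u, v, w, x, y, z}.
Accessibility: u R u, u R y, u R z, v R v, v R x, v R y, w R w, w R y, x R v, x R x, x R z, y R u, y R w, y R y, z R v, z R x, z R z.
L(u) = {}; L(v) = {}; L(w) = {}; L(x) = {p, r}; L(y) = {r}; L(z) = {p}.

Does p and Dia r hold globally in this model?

Let φ = p and Dia r. Evaluate φ at each world:
  u (successors {u, y, z}): φ is false.
  v (successors {v, x, y}): φ is false.
  w (successors {w, y}): φ is false.
  x (successors {v, x, z}): φ is true.
  y (successors {u, w, y}): φ is false.
  z (successors {v, x, z}): φ is true.
Detail at u (counterexample):
  At u: p is false, Dia r is true, so p and Dia r is false.
    At u: Dia r requires r at some successor in {u, y, z}.
      r holds at y, so Dia r is true at u.

No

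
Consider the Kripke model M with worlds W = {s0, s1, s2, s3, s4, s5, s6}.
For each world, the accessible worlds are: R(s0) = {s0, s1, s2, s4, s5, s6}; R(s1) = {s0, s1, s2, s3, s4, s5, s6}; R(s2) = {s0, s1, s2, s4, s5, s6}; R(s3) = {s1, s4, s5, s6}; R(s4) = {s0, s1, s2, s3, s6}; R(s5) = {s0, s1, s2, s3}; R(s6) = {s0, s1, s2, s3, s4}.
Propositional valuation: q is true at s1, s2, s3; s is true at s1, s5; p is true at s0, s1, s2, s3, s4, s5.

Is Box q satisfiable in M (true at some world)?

No

Let φ = Box q. Evaluate φ at each world:
  s0 (successors {s0, s1, s2, s4, s5, s6}): φ is false.
  s1 (successors {s0, s1, s2, s3, s4, s5, s6}): φ is false.
  s2 (successors {s0, s1, s2, s4, s5, s6}): φ is false.
  s3 (successors {s1, s4, s5, s6}): φ is false.
  s4 (successors {s0, s1, s2, s3, s6}): φ is false.
  s5 (successors {s0, s1, s2, s3}): φ is false.
  s6 (successors {s0, s1, s2, s3, s4}): φ is false.
For instance, at s1:
  At s1: Box q requires q at every successor {s0, s1, s2, s3, s4, s5, s6}.
    q fails at s0, so Box q is false at s1.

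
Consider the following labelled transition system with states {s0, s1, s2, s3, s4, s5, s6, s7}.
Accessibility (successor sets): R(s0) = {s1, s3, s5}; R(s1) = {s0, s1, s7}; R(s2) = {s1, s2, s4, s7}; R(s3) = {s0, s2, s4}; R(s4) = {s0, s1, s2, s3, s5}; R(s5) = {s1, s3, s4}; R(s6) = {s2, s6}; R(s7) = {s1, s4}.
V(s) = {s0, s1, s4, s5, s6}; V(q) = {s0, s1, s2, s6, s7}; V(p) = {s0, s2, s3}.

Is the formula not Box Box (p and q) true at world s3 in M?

Recall that Box ψ holds at a world iff ψ holds at every accessible world, and Dia ψ holds iff ψ holds at some accessible world.
At s3: Box Box (p and q) is false, so not Box Box (p and q) is true.
  At s3: Box Box (p and q) requires Box (p and q) at every successor {s0, s2, s4}.
    Box (p and q) fails at s0, so Box Box (p and q) is false at s3.
      At s0: Box (p and q) requires p and q at every successor {s1, s3, s5}.
        p and q fails at s1, so Box (p and q) is false at s0.

Yes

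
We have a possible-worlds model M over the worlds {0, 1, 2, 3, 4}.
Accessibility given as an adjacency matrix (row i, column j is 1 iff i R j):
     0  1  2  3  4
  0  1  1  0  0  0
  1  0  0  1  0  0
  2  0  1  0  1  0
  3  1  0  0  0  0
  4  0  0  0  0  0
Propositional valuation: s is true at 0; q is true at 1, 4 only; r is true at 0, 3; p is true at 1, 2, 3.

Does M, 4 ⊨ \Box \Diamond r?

Yes

Recall that \Box ψ holds at a world iff ψ holds at every accessible world, and \Diamond ψ holds iff ψ holds at some accessible world.
At 4: no accessible worlds, so \Box \Diamond r holds vacuously.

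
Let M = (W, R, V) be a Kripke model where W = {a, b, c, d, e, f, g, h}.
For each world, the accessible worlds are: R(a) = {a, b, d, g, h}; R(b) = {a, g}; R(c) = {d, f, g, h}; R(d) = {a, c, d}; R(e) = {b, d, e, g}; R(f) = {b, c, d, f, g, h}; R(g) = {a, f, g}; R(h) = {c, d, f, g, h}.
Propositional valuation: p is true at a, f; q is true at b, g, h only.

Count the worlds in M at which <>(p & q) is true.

Let φ = <>(p & q). Evaluate φ at each world:
  a (successors {a, b, d, g, h}): φ is false.
  b (successors {a, g}): φ is false.
  c (successors {d, f, g, h}): φ is false.
  d (successors {a, c, d}): φ is false.
  e (successors {b, d, e, g}): φ is false.
  f (successors {b, c, d, f, g, h}): φ is false.
  g (successors {a, f, g}): φ is false.
  h (successors {c, d, f, g, h}): φ is false.
For instance, at c:
  At c: <>(p & q) requires p & q at some successor in {d, f, g, h}.
    At d: p & q is false.
    At f: p & q is false.
    At g: p & q is false.
    At h: p & q is false.
  So <>(p & q) is false at c.
Satisfying worlds: none.

0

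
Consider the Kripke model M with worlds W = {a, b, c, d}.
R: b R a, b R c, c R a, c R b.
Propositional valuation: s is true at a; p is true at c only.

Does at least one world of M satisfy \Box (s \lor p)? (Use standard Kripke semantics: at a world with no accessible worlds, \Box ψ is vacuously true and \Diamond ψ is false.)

Yes

Recall that \Box ψ holds at a world iff ψ holds at every accessible world, and \Diamond ψ holds iff ψ holds at some accessible world.
Let φ = \Box (s \lor p). Evaluate φ at each world:
  a (successors ∅): φ is true.
  b (successors {a, c}): φ is true.
  c (successors {a, b}): φ is false.
  d (successors ∅): φ is true.
Detail at a (witness):
  At a: no accessible worlds, so \Box (s \lor p) holds vacuously.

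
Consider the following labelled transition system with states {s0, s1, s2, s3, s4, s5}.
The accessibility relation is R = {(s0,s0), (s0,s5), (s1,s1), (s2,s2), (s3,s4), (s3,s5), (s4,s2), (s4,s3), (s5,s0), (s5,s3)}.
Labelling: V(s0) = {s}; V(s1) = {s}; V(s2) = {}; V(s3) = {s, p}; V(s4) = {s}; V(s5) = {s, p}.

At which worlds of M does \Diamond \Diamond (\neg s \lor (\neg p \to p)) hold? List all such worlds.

Let φ = \Diamond \Diamond (\neg s \lor (\neg p \to p)). Evaluate φ at each world:
  s0 (successors {s0, s5}): φ is true.
  s1 (successors {s1}): φ is false.
  s2 (successors {s2}): φ is true.
  s3 (successors {s4, s5}): φ is true.
  s4 (successors {s2, s3}): φ is true.
  s5 (successors {s0, s3}): φ is true.
For instance, at s3:
  At s3: \Diamond \Diamond (\neg s \lor (\neg p \to p)) requires \Diamond (\neg s \lor (\neg p \to p)) at some successor in {s4, s5}.
    \Diamond (\neg s \lor (\neg p \to p)) holds at s4, so \Diamond \Diamond (\neg s \lor (\neg p \to p)) is true at s3.
      At s4: \Diamond (\neg s \lor (\neg p \to p)) requires \neg s \lor (\neg p \to p) at some successor in {s2, s3}.
        \neg s \lor (\neg p \to p) holds at s2, so \Diamond (\neg s \lor (\neg p \to p)) is true at s4.
Satisfying worlds: {s0, s2, s3, s4, s5}

s0, s2, s3, s4, s5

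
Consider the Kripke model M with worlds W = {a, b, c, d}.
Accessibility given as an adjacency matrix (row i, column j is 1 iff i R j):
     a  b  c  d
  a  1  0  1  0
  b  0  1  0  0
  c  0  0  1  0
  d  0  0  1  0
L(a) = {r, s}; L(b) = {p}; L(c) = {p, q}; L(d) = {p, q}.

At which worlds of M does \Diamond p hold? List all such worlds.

Let φ = \Diamond p. Evaluate φ at each world:
  a (successors {a, c}): φ is true.
  b (successors {b}): φ is true.
  c (successors {c}): φ is true.
  d (successors {c}): φ is true.
For instance, at b:
  At b: \Diamond p requires p at some successor in {b}.
    p holds at b, so \Diamond p is true at b.
Satisfying worlds: {a, b, c, d}

a, b, c, d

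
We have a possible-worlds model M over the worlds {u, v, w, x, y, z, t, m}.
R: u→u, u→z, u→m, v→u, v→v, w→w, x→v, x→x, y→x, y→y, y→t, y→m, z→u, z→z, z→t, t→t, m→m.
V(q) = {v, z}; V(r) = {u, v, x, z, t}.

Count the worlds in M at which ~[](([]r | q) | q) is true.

Recall that []ψ holds at a world iff ψ holds at every accessible world, and <>ψ holds iff ψ holds at some accessible world.
Let φ = ~[](([]r | q) | q). Evaluate φ at each world:
  u (successors {u, z, m}): φ is true.
  v (successors {u, v}): φ is true.
  w (successors {w}): φ is true.
  x (successors {v, x}): φ is false.
  y (successors {x, y, t, m}): φ is true.
  z (successors {u, z, t}): φ is true.
  t (successors {t}): φ is false.
  m (successors {m}): φ is true.
For instance, at z:
  At z: [](([]r | q) | q) is false, so ~[](([]r | q) | q) is true.
    At z: [](([]r | q) | q) requires ([]r | q) | q at every successor {u, z, t}.
      ([]r | q) | q fails at u, so [](([]r | q) | q) is false at z.
Satisfying worlds: {u, v, w, y, z, m}

6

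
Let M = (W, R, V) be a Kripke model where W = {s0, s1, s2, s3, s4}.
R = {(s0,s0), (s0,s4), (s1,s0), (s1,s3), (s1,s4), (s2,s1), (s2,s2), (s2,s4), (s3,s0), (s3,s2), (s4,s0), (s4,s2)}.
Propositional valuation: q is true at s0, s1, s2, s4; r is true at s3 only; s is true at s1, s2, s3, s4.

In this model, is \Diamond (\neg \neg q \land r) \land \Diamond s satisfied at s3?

At s3: \Diamond (\neg \neg q \land r) is false, \Diamond s is true, so \Diamond (\neg \neg q \land r) \land \Diamond s is false.
  At s3: \Diamond (\neg \neg q \land r) requires \neg \neg q \land r at some successor in {s0, s2}.
    At s0: \neg \neg q \land r is false.
    At s2: \neg \neg q \land r is false.
  So \Diamond (\neg \neg q \land r) is false at s3.
  At s3: \Diamond s requires s at some successor in {s0, s2}.
    s holds at s2, so \Diamond s is true at s3.

No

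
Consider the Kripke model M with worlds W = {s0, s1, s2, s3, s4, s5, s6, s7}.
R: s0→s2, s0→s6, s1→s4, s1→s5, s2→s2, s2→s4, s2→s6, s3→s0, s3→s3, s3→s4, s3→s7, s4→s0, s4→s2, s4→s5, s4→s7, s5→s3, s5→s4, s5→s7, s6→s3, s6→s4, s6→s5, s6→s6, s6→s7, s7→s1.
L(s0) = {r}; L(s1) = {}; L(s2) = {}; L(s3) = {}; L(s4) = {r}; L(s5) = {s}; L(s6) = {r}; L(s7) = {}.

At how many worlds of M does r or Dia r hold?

7

Let φ = r or Dia r. Evaluate φ at each world:
  s0 (successors {s2, s6}): φ is true.
  s1 (successors {s4, s5}): φ is true.
  s2 (successors {s2, s4, s6}): φ is true.
  s3 (successors {s0, s3, s4, s7}): φ is true.
  s4 (successors {s0, s2, s5, s7}): φ is true.
  s5 (successors {s3, s4, s7}): φ is true.
  s6 (successors {s3, s4, s5, s6, s7}): φ is true.
  s7 (successors {s1}): φ is false.
For instance, at s4:
  At s4: r is true, Dia r is true, so r or Dia r is true.
    At s4: Dia r requires r at some successor in {s0, s2, s5, s7}.
      r holds at s0, so Dia r is true at s4.
Satisfying worlds: {s0, s1, s2, s3, s4, s5, s6}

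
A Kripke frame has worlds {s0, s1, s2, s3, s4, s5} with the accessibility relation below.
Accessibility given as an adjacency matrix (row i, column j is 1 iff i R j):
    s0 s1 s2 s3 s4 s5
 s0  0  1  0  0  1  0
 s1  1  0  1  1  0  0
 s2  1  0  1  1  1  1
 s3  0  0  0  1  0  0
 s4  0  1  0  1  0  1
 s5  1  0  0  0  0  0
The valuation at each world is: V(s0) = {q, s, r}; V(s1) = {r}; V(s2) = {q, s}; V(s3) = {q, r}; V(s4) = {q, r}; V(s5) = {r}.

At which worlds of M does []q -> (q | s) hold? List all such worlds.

s0, s2, s3, s4

Let φ = []q -> (q | s). Evaluate φ at each world:
  s0 (successors {s1, s4}): φ is true.
  s1 (successors {s0, s2, s3}): φ is false.
  s2 (successors {s0, s2, s3, s4, s5}): φ is true.
  s3 (successors {s3}): φ is true.
  s4 (successors {s1, s3, s5}): φ is true.
  s5 (successors {s0}): φ is false.
For instance, at s3:
  At s3: []q is true, q | s is true, so []q -> (q | s) is true.
    At s3: []q requires q at every successor {s3}.
      At s3: q is true.
    So []q is true at s3.
Satisfying worlds: {s0, s2, s3, s4}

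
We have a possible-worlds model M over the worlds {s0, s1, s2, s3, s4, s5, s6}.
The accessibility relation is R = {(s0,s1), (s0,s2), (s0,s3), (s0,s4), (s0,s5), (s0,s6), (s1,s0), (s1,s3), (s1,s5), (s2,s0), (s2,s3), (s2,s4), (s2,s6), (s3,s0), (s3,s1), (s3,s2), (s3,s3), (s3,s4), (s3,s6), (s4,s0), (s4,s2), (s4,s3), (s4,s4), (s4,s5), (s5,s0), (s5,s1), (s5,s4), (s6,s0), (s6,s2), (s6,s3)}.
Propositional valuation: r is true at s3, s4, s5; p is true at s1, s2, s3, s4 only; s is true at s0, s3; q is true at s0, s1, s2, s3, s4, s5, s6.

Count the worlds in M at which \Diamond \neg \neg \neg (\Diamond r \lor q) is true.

0

Recall that \Diamond ψ holds at a world iff ψ holds at some accessible world.
Let φ = \Diamond \neg \neg \neg (\Diamond r \lor q). Evaluate φ at each world:
  s0 (successors {s1, s2, s3, s4, s5, s6}): φ is false.
  s1 (successors {s0, s3, s5}): φ is false.
  s2 (successors {s0, s3, s4, s6}): φ is false.
  s3 (successors {s0, s1, s2, s3, s4, s6}): φ is false.
  s4 (successors {s0, s2, s3, s4, s5}): φ is false.
  s5 (successors {s0, s1, s4}): φ is false.
  s6 (successors {s0, s2, s3}): φ is false.
For instance, at s6:
  At s6: \Diamond \neg \neg \neg (\Diamond r \lor q) requires \neg \neg \neg (\Diamond r \lor q) at some successor in {s0, s2, s3}.
    At s0: \neg \neg \neg (\Diamond r \lor q) is false.
    At s2: \neg \neg \neg (\Diamond r \lor q) is false.
    At s3: \neg \neg \neg (\Diamond r \lor q) is false.
  So \Diamond \neg \neg \neg (\Diamond r \lor q) is false at s6.
Satisfying worlds: none.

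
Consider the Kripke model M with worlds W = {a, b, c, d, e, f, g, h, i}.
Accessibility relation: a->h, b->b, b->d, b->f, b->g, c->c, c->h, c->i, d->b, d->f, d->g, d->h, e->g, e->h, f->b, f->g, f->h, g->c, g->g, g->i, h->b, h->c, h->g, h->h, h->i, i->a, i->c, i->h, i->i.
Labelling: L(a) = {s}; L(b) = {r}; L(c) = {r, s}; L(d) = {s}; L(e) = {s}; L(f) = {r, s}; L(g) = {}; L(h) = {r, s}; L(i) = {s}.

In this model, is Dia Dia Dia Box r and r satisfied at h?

Recall that Box ψ holds at a world iff ψ holds at every accessible world, and Dia ψ holds iff ψ holds at some accessible world.
At h: Dia Dia Dia Box r is true, r is true, so Dia Dia Dia Box r and r is true.
  At h: Dia Dia Dia Box r requires Dia Dia Box r at some successor in {b, c, g, h, i}.
    Dia Dia Box r holds at c, so Dia Dia Dia Box r is true at h.
      At c: Dia Dia Box r requires Dia Box r at some successor in {c, h, i}.
        Dia Box r holds at i, so Dia Dia Box r is true at c.

Yes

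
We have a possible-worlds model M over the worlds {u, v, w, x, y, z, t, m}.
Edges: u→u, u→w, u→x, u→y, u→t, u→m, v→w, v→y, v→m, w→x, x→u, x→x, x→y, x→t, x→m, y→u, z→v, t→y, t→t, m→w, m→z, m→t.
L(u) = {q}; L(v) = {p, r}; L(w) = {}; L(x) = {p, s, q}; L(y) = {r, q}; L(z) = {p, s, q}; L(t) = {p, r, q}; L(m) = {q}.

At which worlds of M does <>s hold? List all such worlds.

Let φ = <>s. Evaluate φ at each world:
  u (successors {u, w, x, y, t, m}): φ is true.
  v (successors {w, y, m}): φ is false.
  w (successors {x}): φ is true.
  x (successors {u, x, y, t, m}): φ is true.
  y (successors {u}): φ is false.
  z (successors {v}): φ is false.
  t (successors {y, t}): φ is false.
  m (successors {w, z, t}): φ is true.
For instance, at v:
  At v: <>s requires s at some successor in {w, y, m}.
    At w: s is false.
    At y: s is false.
    At m: s is false.
  So <>s is false at v.
Satisfying worlds: {u, w, x, m}

u, w, x, m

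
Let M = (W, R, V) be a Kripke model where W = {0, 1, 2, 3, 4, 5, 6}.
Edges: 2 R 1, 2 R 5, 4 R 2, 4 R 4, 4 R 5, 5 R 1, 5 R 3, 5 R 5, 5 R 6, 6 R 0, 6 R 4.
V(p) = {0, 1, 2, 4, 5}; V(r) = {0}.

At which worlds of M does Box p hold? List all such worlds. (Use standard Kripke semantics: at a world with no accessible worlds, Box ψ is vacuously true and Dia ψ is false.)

Let φ = Box p. Evaluate φ at each world:
  0 (successors ∅): φ is true.
  1 (successors ∅): φ is true.
  2 (successors {1, 5}): φ is true.
  3 (successors ∅): φ is true.
  4 (successors {2, 4, 5}): φ is true.
  5 (successors {1, 3, 5, 6}): φ is false.
  6 (successors {0, 4}): φ is true.
For instance, at 6:
  At 6: Box p requires p at every successor {0, 4}.
    At 0: p is true.
    At 4: p is true.
  So Box p is true at 6.
Satisfying worlds: {0, 1, 2, 3, 4, 6}

0, 1, 2, 3, 4, 6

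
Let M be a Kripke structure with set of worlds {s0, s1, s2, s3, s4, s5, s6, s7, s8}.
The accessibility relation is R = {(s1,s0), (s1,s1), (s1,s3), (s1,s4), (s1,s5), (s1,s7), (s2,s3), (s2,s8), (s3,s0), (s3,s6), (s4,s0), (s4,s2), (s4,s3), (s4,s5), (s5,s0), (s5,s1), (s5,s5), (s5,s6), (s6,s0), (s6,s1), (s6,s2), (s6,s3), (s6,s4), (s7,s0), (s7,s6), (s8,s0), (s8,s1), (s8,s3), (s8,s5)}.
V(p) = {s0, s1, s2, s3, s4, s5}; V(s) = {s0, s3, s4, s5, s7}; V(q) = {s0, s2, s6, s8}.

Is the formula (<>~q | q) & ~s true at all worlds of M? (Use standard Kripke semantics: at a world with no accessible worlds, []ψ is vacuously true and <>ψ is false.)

No

Recall that <>ψ holds at a world iff ψ holds at some accessible world.
Let φ = (<>~q | q) & ~s. Evaluate φ at each world:
  s0 (successors ∅): φ is false.
  s1 (successors {s0, s1, s3, s4, s5, s7}): φ is true.
  s2 (successors {s3, s8}): φ is true.
  s3 (successors {s0, s6}): φ is false.
  s4 (successors {s0, s2, s3, s5}): φ is false.
  s5 (successors {s0, s1, s5, s6}): φ is false.
  s6 (successors {s0, s1, s2, s3, s4}): φ is true.
  s7 (successors {s0, s6}): φ is false.
  s8 (successors {s0, s1, s3, s5}): φ is true.
Detail at s0 (counterexample):
  At s0: <>~q | q is true, ~s is false, so (<>~q | q) & ~s is false.
    At s0: <>~q is false, q is true, so <>~q | q is true.
      At s0: no accessible worlds, so <>~q is false.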